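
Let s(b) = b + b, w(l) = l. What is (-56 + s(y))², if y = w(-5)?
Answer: 4356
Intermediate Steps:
y = -5
s(b) = 2*b
(-56 + s(y))² = (-56 + 2*(-5))² = (-56 - 10)² = (-66)² = 4356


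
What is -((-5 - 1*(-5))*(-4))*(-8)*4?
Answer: 0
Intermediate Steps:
-((-5 - 1*(-5))*(-4))*(-8)*4 = -((-5 + 5)*(-4))*(-8)*4 = -(0*(-4))*(-8)*4 = -0*(-8)*4 = -0*4 = -1*0 = 0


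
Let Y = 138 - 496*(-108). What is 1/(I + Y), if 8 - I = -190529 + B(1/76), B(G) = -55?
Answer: 1/244298 ≈ 4.0934e-6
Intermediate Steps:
Y = 53706 (Y = 138 + 53568 = 53706)
I = 190592 (I = 8 - (-190529 - 55) = 8 - 1*(-190584) = 8 + 190584 = 190592)
1/(I + Y) = 1/(190592 + 53706) = 1/244298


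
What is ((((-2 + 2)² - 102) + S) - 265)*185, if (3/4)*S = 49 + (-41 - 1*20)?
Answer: -70855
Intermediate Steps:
S = -16 (S = 4*(49 + (-41 - 1*20))/3 = 4*(49 + (-41 - 20))/3 = 4*(49 - 61)/3 = (4/3)*(-12) = -16)
((((-2 + 2)² - 102) + S) - 265)*185 = ((((-2 + 2)² - 102) - 16) - 265)*185 = (((0² - 102) - 16) - 265)*185 = (((0 - 102) - 16) - 265)*185 = ((-102 - 16) - 265)*185 = (-118 - 265)*185 = -383*185 = -70855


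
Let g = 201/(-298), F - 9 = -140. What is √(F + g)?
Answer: I*√11693222/298 ≈ 11.475*I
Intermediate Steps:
F = -131 (F = 9 - 140 = -131)
g = -201/298 (g = 201*(-1/298) = -201/298 ≈ -0.67450)
√(F + g) = √(-131 - 201/298) = √(-39239/298) = I*√11693222/298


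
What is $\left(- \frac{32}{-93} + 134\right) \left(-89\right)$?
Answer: $- \frac{1111966}{93} \approx -11957.0$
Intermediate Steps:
$\left(- \frac{32}{-93} + 134\right) \left(-89\right) = \left(\left(-32\right) \left(- \frac{1}{93}\right) + 134\right) \left(-89\right) = \left(\frac{32}{93} + 134\right) \left(-89\right) = \frac{12494}{93} \left(-89\right) = - \frac{1111966}{93}$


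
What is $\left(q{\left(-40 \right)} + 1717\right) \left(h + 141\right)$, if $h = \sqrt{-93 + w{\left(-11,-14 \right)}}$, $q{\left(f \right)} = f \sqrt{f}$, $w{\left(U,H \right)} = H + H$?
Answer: $\left(141 + 11 i\right) \left(1717 - 80 i \sqrt{10}\right) \approx 2.4488 \cdot 10^{5} - 16784.0 i$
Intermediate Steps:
$w{\left(U,H \right)} = 2 H$
$q{\left(f \right)} = f^{\frac{3}{2}}$
$h = 11 i$ ($h = \sqrt{-93 + 2 \left(-14\right)} = \sqrt{-93 - 28} = \sqrt{-121} = 11 i \approx 11.0 i$)
$\left(q{\left(-40 \right)} + 1717\right) \left(h + 141\right) = \left(\left(-40\right)^{\frac{3}{2}} + 1717\right) \left(11 i + 141\right) = \left(- 80 i \sqrt{10} + 1717\right) \left(141 + 11 i\right) = \left(1717 - 80 i \sqrt{10}\right) \left(141 + 11 i\right) = \left(141 + 11 i\right) \left(1717 - 80 i \sqrt{10}\right)$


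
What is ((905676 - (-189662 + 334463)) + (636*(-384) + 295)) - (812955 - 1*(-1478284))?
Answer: -1774293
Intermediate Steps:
((905676 - (-189662 + 334463)) + (636*(-384) + 295)) - (812955 - 1*(-1478284)) = ((905676 - 1*144801) + (-244224 + 295)) - (812955 + 1478284) = ((905676 - 144801) - 243929) - 1*2291239 = (760875 - 243929) - 2291239 = 516946 - 2291239 = -1774293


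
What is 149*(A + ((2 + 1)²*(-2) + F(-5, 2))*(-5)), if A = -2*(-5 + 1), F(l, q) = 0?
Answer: 14602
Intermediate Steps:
A = 8 (A = -2*(-4) = 8)
149*(A + ((2 + 1)²*(-2) + F(-5, 2))*(-5)) = 149*(8 + ((2 + 1)²*(-2) + 0)*(-5)) = 149*(8 + (3²*(-2) + 0)*(-5)) = 149*(8 + (9*(-2) + 0)*(-5)) = 149*(8 + (-18 + 0)*(-5)) = 149*(8 - 18*(-5)) = 149*(8 + 90) = 149*98 = 14602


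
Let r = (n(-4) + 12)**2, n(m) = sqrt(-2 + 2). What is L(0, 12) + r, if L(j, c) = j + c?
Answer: 156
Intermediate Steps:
n(m) = 0 (n(m) = sqrt(0) = 0)
r = 144 (r = (0 + 12)**2 = 12**2 = 144)
L(j, c) = c + j
L(0, 12) + r = (12 + 0) + 144 = 12 + 144 = 156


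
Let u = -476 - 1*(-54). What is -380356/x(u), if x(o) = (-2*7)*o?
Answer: -95089/1477 ≈ -64.380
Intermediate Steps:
u = -422 (u = -476 + 54 = -422)
x(o) = -14*o
-380356/x(u) = -380356/((-14*(-422))) = -380356/5908 = -380356*1/5908 = -95089/1477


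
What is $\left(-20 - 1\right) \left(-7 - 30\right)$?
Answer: $777$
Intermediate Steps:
$\left(-20 - 1\right) \left(-7 - 30\right) = \left(-20 - 1\right) \left(-37\right) = \left(-21\right) \left(-37\right) = 777$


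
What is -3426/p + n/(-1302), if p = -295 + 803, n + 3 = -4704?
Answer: -86229/27559 ≈ -3.1289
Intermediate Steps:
n = -4707 (n = -3 - 4704 = -4707)
p = 508
-3426/p + n/(-1302) = -3426/508 - 4707/(-1302) = -3426*1/508 - 4707*(-1/1302) = -1713/254 + 1569/434 = -86229/27559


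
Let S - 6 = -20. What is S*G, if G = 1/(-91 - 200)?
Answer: 14/291 ≈ 0.048110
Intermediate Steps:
S = -14 (S = 6 - 20 = -14)
G = -1/291 (G = 1/(-291) = -1/291 ≈ -0.0034364)
S*G = -14*(-1/291) = 14/291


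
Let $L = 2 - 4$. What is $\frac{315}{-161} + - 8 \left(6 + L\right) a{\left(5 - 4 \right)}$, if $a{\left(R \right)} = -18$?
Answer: $\frac{13203}{23} \approx 574.04$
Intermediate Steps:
$L = -2$
$\frac{315}{-161} + - 8 \left(6 + L\right) a{\left(5 - 4 \right)} = \frac{315}{-161} + - 8 \left(6 - 2\right) \left(-18\right) = 315 \left(- \frac{1}{161}\right) + \left(-8\right) 4 \left(-18\right) = - \frac{45}{23} - -576 = - \frac{45}{23} + 576 = \frac{13203}{23}$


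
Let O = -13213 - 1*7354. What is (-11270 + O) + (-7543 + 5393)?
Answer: -33987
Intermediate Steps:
O = -20567 (O = -13213 - 7354 = -20567)
(-11270 + O) + (-7543 + 5393) = (-11270 - 20567) + (-7543 + 5393) = -31837 - 2150 = -33987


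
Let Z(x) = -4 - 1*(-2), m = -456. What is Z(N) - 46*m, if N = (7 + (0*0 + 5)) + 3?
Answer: 20974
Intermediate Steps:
N = 15 (N = (7 + (0 + 5)) + 3 = (7 + 5) + 3 = 12 + 3 = 15)
Z(x) = -2 (Z(x) = -4 + 2 = -2)
Z(N) - 46*m = -2 - 46*(-456) = -2 + 20976 = 20974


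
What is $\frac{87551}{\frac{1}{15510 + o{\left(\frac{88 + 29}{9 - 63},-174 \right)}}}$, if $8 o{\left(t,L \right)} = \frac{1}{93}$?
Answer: $\frac{1010289598991}{744} \approx 1.3579 \cdot 10^{9}$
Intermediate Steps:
$o{\left(t,L \right)} = \frac{1}{744}$ ($o{\left(t,L \right)} = \frac{1}{8 \cdot 93} = \frac{1}{8} \cdot \frac{1}{93} = \frac{1}{744}$)
$\frac{87551}{\frac{1}{15510 + o{\left(\frac{88 + 29}{9 - 63},-174 \right)}}} = \frac{87551}{\frac{1}{15510 + \frac{1}{744}}} = \frac{87551}{\frac{1}{\frac{11539441}{744}}} = \frac{87551}{\frac{744}{11539441}} = 87551 \cdot \frac{11539441}{744} = \frac{1010289598991}{744}$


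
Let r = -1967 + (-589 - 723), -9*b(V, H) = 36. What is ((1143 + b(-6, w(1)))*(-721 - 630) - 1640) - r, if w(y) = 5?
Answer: -1537150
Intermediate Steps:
b(V, H) = -4 (b(V, H) = -1/9*36 = -4)
r = -3279 (r = -1967 - 1312 = -3279)
((1143 + b(-6, w(1)))*(-721 - 630) - 1640) - r = ((1143 - 4)*(-721 - 630) - 1640) - 1*(-3279) = (1139*(-1351) - 1640) + 3279 = (-1538789 - 1640) + 3279 = -1540429 + 3279 = -1537150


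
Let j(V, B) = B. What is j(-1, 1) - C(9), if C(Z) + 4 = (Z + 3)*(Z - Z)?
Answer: 5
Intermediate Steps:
C(Z) = -4 (C(Z) = -4 + (Z + 3)*(Z - Z) = -4 + (3 + Z)*0 = -4 + 0 = -4)
j(-1, 1) - C(9) = 1 - 1*(-4) = 1 + 4 = 5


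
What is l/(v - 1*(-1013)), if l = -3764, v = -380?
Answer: -3764/633 ≈ -5.9463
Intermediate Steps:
l/(v - 1*(-1013)) = -3764/(-380 - 1*(-1013)) = -3764/(-380 + 1013) = -3764/633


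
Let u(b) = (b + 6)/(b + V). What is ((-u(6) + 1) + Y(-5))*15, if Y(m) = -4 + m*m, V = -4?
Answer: 240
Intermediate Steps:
Y(m) = -4 + m²
u(b) = (6 + b)/(-4 + b) (u(b) = (b + 6)/(b - 4) = (6 + b)/(-4 + b))
((-u(6) + 1) + Y(-5))*15 = ((-(6 + 6)/(-4 + 6) + 1) + (-4 + (-5)²))*15 = ((-12/2 + 1) + (-4 + 25))*15 = ((-12/2 + 1) + 21)*15 = ((-1*6 + 1) + 21)*15 = ((-6 + 1) + 21)*15 = (-5 + 21)*15 = 16*15 = 240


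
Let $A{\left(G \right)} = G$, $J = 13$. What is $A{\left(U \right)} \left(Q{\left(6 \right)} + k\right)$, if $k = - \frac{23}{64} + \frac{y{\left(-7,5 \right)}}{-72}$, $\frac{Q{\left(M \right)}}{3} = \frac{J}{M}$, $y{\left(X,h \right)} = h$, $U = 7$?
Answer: $\frac{24479}{576} \approx 42.498$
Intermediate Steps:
$Q{\left(M \right)} = \frac{39}{M}$ ($Q{\left(M \right)} = 3 \frac{13}{M} = \frac{39}{M}$)
$k = - \frac{247}{576}$ ($k = - \frac{23}{64} + \frac{5}{-72} = \left(-23\right) \frac{1}{64} + 5 \left(- \frac{1}{72}\right) = - \frac{23}{64} - \frac{5}{72} = - \frac{247}{576} \approx -0.42882$)
$A{\left(U \right)} \left(Q{\left(6 \right)} + k\right) = 7 \left(\frac{39}{6} - \frac{247}{576}\right) = 7 \left(39 \cdot \frac{1}{6} - \frac{247}{576}\right) = 7 \left(\frac{13}{2} - \frac{247}{576}\right) = 7 \cdot \frac{3497}{576} = \frac{24479}{576}$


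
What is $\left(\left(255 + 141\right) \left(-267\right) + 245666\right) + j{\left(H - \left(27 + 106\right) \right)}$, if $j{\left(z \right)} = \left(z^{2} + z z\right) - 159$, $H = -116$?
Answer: $263777$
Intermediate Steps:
$j{\left(z \right)} = -159 + 2 z^{2}$ ($j{\left(z \right)} = \left(z^{2} + z^{2}\right) - 159 = 2 z^{2} - 159 = -159 + 2 z^{2}$)
$\left(\left(255 + 141\right) \left(-267\right) + 245666\right) + j{\left(H - \left(27 + 106\right) \right)} = \left(\left(255 + 141\right) \left(-267\right) + 245666\right) - \left(159 - 2 \left(-116 - \left(27 + 106\right)\right)^{2}\right) = \left(396 \left(-267\right) + 245666\right) - \left(159 - 2 \left(-116 - 133\right)^{2}\right) = \left(-105732 + 245666\right) - \left(159 - 2 \left(-116 - 133\right)^{2}\right) = 139934 - \left(159 - 2 \left(-249\right)^{2}\right) = 139934 + \left(-159 + 2 \cdot 62001\right) = 139934 + \left(-159 + 124002\right) = 139934 + 123843 = 263777$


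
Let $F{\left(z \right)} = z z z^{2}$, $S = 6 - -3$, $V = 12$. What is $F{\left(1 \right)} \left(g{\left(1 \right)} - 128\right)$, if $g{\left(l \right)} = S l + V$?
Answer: $-107$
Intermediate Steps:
$S = 9$ ($S = 6 + 3 = 9$)
$g{\left(l \right)} = 12 + 9 l$ ($g{\left(l \right)} = 9 l + 12 = 12 + 9 l$)
$F{\left(z \right)} = z^{4}$ ($F{\left(z \right)} = z^{2} z^{2} = z^{4}$)
$F{\left(1 \right)} \left(g{\left(1 \right)} - 128\right) = 1^{4} \left(\left(12 + 9 \cdot 1\right) - 128\right) = 1 \left(\left(12 + 9\right) - 128\right) = 1 \left(21 - 128\right) = 1 \left(-107\right) = -107$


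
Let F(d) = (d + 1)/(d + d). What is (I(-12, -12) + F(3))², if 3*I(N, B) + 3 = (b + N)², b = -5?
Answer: 9216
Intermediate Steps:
F(d) = (1 + d)/(2*d) (F(d) = (1 + d)/((2*d)) = (1 + d)*(1/(2*d)) = (1 + d)/(2*d))
I(N, B) = -1 + (-5 + N)²/3
(I(-12, -12) + F(3))² = ((-1 + (-5 - 12)²/3) + (½)*(1 + 3)/3)² = ((-1 + (⅓)*(-17)²) + (½)*(⅓)*4)² = ((-1 + (⅓)*289) + ⅔)² = ((-1 + 289/3) + ⅔)² = (286/3 + ⅔)² = 96² = 9216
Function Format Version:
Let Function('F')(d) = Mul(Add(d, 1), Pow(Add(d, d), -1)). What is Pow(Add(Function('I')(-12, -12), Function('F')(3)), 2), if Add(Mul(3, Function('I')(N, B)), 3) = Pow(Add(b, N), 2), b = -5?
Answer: 9216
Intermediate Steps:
Function('F')(d) = Mul(Rational(1, 2), Pow(d, -1), Add(1, d)) (Function('F')(d) = Mul(Add(1, d), Pow(Mul(2, d), -1)) = Mul(Add(1, d), Mul(Rational(1, 2), Pow(d, -1))) = Mul(Rational(1, 2), Pow(d, -1), Add(1, d)))
Function('I')(N, B) = Add(-1, Mul(Rational(1, 3), Pow(Add(-5, N), 2)))
Pow(Add(Function('I')(-12, -12), Function('F')(3)), 2) = Pow(Add(Add(-1, Mul(Rational(1, 3), Pow(Add(-5, -12), 2))), Mul(Rational(1, 2), Pow(3, -1), Add(1, 3))), 2) = Pow(Add(Add(-1, Mul(Rational(1, 3), Pow(-17, 2))), Mul(Rational(1, 2), Rational(1, 3), 4)), 2) = Pow(Add(Add(-1, Mul(Rational(1, 3), 289)), Rational(2, 3)), 2) = Pow(Add(Add(-1, Rational(289, 3)), Rational(2, 3)), 2) = Pow(Add(Rational(286, 3), Rational(2, 3)), 2) = Pow(96, 2) = 9216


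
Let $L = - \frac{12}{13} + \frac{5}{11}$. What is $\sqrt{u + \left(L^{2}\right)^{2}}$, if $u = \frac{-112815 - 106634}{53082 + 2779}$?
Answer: $\frac{2 i \sqrt{7489958850052873}}{87869353} \approx 1.9698 i$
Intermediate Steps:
$L = - \frac{67}{143}$ ($L = \left(-12\right) \frac{1}{13} + 5 \cdot \frac{1}{11} = - \frac{12}{13} + \frac{5}{11} = - \frac{67}{143} \approx -0.46853$)
$u = - \frac{219449}{55861} \approx -3.9285$
$\sqrt{u + \left(L^{2}\right)^{2}} = \sqrt{- \frac{219449}{55861} + \left(\left(- \frac{67}{143}\right)^{2}\right)^{2}} = \sqrt{- \frac{219449}{55861} + \left(\frac{4489}{20449}\right)^{2}} = \sqrt{- \frac{219449}{55861} + \frac{20151121}{418161601}} = \sqrt{- \frac{6972267954436}{1796840399497}} = \frac{2 i \sqrt{7489958850052873}}{87869353}$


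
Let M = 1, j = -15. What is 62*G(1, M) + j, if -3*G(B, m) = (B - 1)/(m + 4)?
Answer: -15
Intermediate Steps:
G(B, m) = -(-1 + B)/(3*(4 + m)) (G(B, m) = -(B - 1)/(3*(m + 4)) = -(-1 + B)/(3*(4 + m)))
62*G(1, M) + j = 62*((1 - 1*1)/(3*(4 + 1))) - 15 = 62*((1/3)*(1 - 1)/5) - 15 = 62*((1/3)*(1/5)*0) - 15 = 62*0 - 15 = 0 - 15 = -15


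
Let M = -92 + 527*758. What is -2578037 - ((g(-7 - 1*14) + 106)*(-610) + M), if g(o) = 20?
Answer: -2900551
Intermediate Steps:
M = 399374 (M = -92 + 399466 = 399374)
-2578037 - ((g(-7 - 1*14) + 106)*(-610) + M) = -2578037 - ((20 + 106)*(-610) + 399374) = -2578037 - (126*(-610) + 399374) = -2578037 - (-76860 + 399374) = -2578037 - 1*322514 = -2578037 - 322514 = -2900551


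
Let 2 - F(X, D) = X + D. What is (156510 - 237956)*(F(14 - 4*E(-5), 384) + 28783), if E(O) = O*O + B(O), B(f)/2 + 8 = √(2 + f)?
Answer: -2314939658 - 651568*I*√3 ≈ -2.3149e+9 - 1.1285e+6*I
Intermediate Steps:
B(f) = -16 + 2*√(2 + f)
E(O) = -16 + O² + 2*√(2 + O) (E(O) = O*O + (-16 + 2*√(2 + O)) = O² + (-16 + 2*√(2 + O)) = -16 + O² + 2*√(2 + O))
F(X, D) = 2 - D - X (F(X, D) = 2 - (X + D) = 2 - (D + X) = 2 + (-D - X) = 2 - D - X)
(156510 - 237956)*(F(14 - 4*E(-5), 384) + 28783) = (156510 - 237956)*((2 - 1*384 - (14 - 4*(-16 + (-5)² + 2*√(2 - 5)))) + 28783) = -81446*((2 - 384 - (14 - 4*(-16 + 25 + 2*√(-3)))) + 28783) = -81446*((2 - 384 - (14 - 4*(-16 + 25 + 2*(I*√3)))) + 28783) = -81446*((2 - 384 - (14 - 4*(-16 + 25 + 2*I*√3))) + 28783) = -81446*((2 - 384 - (14 - 4*(9 + 2*I*√3))) + 28783) = -81446*((2 - 384 - (14 + (-36 - 8*I*√3))) + 28783) = -81446*((2 - 384 - (-22 - 8*I*√3)) + 28783) = -81446*((2 - 384 + (22 + 8*I*√3)) + 28783) = -81446*((-360 + 8*I*√3) + 28783) = -81446*(28423 + 8*I*√3) = -2314939658 - 651568*I*√3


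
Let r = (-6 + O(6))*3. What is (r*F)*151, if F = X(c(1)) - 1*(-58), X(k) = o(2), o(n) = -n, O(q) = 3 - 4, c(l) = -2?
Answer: -177576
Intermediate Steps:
O(q) = -1
r = -21 (r = (-6 - 1)*3 = -7*3 = -21)
X(k) = -2 (X(k) = -1*2 = -2)
F = 56 (F = -2 - 1*(-58) = -2 + 58 = 56)
(r*F)*151 = -21*56*151 = -1176*151 = -177576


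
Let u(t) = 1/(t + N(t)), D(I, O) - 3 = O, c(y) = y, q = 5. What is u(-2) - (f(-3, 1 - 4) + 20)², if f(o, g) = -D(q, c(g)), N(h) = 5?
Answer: -1199/3 ≈ -399.67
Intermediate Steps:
D(I, O) = 3 + O
u(t) = 1/(5 + t) (u(t) = 1/(t + 5) = 1/(5 + t))
f(o, g) = -3 - g (f(o, g) = -(3 + g) = -3 - g)
u(-2) - (f(-3, 1 - 4) + 20)² = 1/(5 - 2) - ((-3 - (1 - 4)) + 20)² = 1/3 - ((-3 - 1*(-3)) + 20)² = ⅓ - ((-3 + 3) + 20)² = ⅓ - (0 + 20)² = ⅓ - 1*20² = ⅓ - 1*400 = ⅓ - 400 = -1199/3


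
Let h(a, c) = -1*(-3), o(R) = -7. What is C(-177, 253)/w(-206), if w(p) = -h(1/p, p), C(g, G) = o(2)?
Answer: 7/3 ≈ 2.3333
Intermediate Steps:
C(g, G) = -7
h(a, c) = 3
w(p) = -3 (w(p) = -1*3 = -3)
C(-177, 253)/w(-206) = -7/(-3) = -7*(-1/3) = 7/3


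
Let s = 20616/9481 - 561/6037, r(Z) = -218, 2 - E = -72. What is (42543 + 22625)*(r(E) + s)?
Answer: -805377541616560/57236797 ≈ -1.4071e+7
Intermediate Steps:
E = 74 (E = 2 - 1*(-72) = 2 + 72 = 74)
s = 119139951/57236797 (s = 20616*(1/9481) - 561*1/6037 = 20616/9481 - 561/6037 = 119139951/57236797 ≈ 2.0815)
(42543 + 22625)*(r(E) + s) = (42543 + 22625)*(-218 + 119139951/57236797) = 65168*(-12358481795/57236797) = -805377541616560/57236797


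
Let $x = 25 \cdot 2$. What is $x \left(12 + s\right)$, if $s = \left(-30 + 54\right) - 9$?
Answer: $1350$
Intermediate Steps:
$s = 15$ ($s = 24 - 9 = 15$)
$x = 50$
$x \left(12 + s\right) = 50 \left(12 + 15\right) = 50 \cdot 27 = 1350$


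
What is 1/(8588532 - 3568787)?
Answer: 1/5019745 ≈ 1.9921e-7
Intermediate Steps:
1/(8588532 - 3568787) = 1/5019745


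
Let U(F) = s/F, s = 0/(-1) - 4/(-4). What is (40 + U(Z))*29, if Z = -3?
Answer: 3451/3 ≈ 1150.3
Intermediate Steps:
s = 1 (s = 0*(-1) - 4*(-1/4) = 0 + 1 = 1)
U(F) = 1/F
(40 + U(Z))*29 = (40 + 1/(-3))*29 = (40 - 1/3)*29 = (119/3)*29 = 3451/3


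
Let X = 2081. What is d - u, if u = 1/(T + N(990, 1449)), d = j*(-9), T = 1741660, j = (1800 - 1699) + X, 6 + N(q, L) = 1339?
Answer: -34228896535/1742993 ≈ -19638.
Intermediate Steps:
N(q, L) = 1333 (N(q, L) = -6 + 1339 = 1333)
j = 2182 (j = (1800 - 1699) + 2081 = 101 + 2081 = 2182)
d = -19638 (d = 2182*(-9) = -19638)
u = 1/1742993 (u = 1/(1741660 + 1333) = 1/1742993 ≈ 5.7373e-7)
d - u = -19638 - 1*1/1742993 = -19638 - 1/1742993 = -34228896535/1742993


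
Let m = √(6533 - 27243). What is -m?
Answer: -I*√20710 ≈ -143.91*I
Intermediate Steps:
m = I*√20710 (m = √(-20710) = I*√20710 ≈ 143.91*I)
-m = -I*√20710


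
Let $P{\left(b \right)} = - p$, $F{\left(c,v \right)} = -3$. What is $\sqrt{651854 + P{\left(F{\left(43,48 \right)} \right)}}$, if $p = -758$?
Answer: $2 \sqrt{163153} \approx 807.84$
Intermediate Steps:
$P{\left(b \right)} = 758$ ($P{\left(b \right)} = \left(-1\right) \left(-758\right) = 758$)
$\sqrt{651854 + P{\left(F{\left(43,48 \right)} \right)}} = \sqrt{651854 + 758} = \sqrt{652612} = 2 \sqrt{163153}$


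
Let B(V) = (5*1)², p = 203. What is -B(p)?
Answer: -25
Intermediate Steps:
B(V) = 25 (B(V) = 5² = 25)
-B(p) = -1*25 = -25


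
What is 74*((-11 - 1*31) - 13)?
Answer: -4070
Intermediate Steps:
74*((-11 - 1*31) - 13) = 74*((-11 - 31) - 13) = 74*(-42 - 13) = 74*(-55) = -4070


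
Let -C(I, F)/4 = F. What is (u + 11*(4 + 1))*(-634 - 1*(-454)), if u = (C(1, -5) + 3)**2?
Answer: -105120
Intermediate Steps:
C(I, F) = -4*F
u = 529 (u = (-4*(-5) + 3)**2 = (20 + 3)**2 = 23**2 = 529)
(u + 11*(4 + 1))*(-634 - 1*(-454)) = (529 + 11*(4 + 1))*(-634 - 1*(-454)) = (529 + 11*5)*(-634 + 454) = (529 + 55)*(-180) = 584*(-180) = -105120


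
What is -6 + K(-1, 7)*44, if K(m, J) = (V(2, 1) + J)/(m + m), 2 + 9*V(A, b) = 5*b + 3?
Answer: -524/3 ≈ -174.67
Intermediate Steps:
V(A, b) = ⅑ + 5*b/9 (V(A, b) = -2/9 + (5*b + 3)/9 = -2/9 + (3 + 5*b)/9 = -2/9 + (⅓ + 5*b/9) = ⅑ + 5*b/9)
K(m, J) = (⅔ + J)/(2*m) (K(m, J) = ((⅑ + (5/9)*1) + J)/(m + m) = ((⅑ + 5/9) + J)/((2*m)) = (⅔ + J)*(1/(2*m)) = (⅔ + J)/(2*m))
-6 + K(-1, 7)*44 = -6 + ((⅙)*(2 + 3*7)/(-1))*44 = -6 + ((⅙)*(-1)*(2 + 21))*44 = -6 + ((⅙)*(-1)*23)*44 = -6 - 23/6*44 = -6 - 506/3 = -524/3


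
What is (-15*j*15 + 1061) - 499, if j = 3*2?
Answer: -788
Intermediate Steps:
j = 6
(-15*j*15 + 1061) - 499 = (-15*6*15 + 1061) - 499 = (-90*15 + 1061) - 499 = (-1350 + 1061) - 499 = -289 - 499 = -788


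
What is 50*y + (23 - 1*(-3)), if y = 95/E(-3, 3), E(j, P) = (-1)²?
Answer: 4776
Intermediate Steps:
E(j, P) = 1
y = 95 (y = 95/1 = 95*1 = 95)
50*y + (23 - 1*(-3)) = 50*95 + (23 - 1*(-3)) = 4750 + (23 + 3) = 4750 + 26 = 4776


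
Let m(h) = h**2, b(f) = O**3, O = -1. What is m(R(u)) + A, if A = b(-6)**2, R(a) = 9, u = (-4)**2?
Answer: 82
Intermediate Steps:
u = 16
b(f) = -1 (b(f) = (-1)**3 = -1)
A = 1 (A = (-1)**2 = 1)
m(R(u)) + A = 9**2 + 1 = 81 + 1 = 82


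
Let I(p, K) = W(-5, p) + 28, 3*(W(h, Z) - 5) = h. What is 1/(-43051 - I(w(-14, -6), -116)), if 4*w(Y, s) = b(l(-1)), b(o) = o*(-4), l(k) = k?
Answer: -3/129247 ≈ -2.3211e-5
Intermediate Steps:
b(o) = -4*o
w(Y, s) = 1 (w(Y, s) = (-4*(-1))/4 = (¼)*4 = 1)
W(h, Z) = 5 + h/3
I(p, K) = 94/3 (I(p, K) = (5 + (⅓)*(-5)) + 28 = (5 - 5/3) + 28 = 10/3 + 28 = 94/3)
1/(-43051 - I(w(-14, -6), -116)) = 1/(-43051 - 1*94/3) = 1/(-43051 - 94/3) = 1/(-129247/3) = -3/129247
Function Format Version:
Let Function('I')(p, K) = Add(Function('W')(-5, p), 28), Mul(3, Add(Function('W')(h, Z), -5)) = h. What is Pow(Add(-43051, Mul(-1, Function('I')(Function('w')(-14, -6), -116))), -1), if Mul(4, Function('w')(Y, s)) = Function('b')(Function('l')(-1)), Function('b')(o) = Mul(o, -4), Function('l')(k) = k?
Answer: Rational(-3, 129247) ≈ -2.3211e-5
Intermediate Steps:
Function('b')(o) = Mul(-4, o)
Function('w')(Y, s) = 1 (Function('w')(Y, s) = Mul(Rational(1, 4), Mul(-4, -1)) = Mul(Rational(1, 4), 4) = 1)
Function('W')(h, Z) = Add(5, Mul(Rational(1, 3), h))
Function('I')(p, K) = Rational(94, 3) (Function('I')(p, K) = Add(Add(5, Mul(Rational(1, 3), -5)), 28) = Add(Add(5, Rational(-5, 3)), 28) = Add(Rational(10, 3), 28) = Rational(94, 3))
Pow(Add(-43051, Mul(-1, Function('I')(Function('w')(-14, -6), -116))), -1) = Pow(Add(-43051, Mul(-1, Rational(94, 3))), -1) = Pow(Add(-43051, Rational(-94, 3)), -1) = Pow(Rational(-129247, 3), -1) = Rational(-3, 129247)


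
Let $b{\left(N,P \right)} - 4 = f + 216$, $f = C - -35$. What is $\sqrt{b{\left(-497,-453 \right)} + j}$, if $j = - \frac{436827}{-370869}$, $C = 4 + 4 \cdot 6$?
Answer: $\frac{\sqrt{4342989475914}}{123623} \approx 16.858$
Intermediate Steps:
$C = 28$ ($C = 4 + 24 = 28$)
$f = 63$ ($f = 28 - -35 = 28 + 35 = 63$)
$j = \frac{145609}{123623}$ ($j = \left(-436827\right) \left(- \frac{1}{370869}\right) = \frac{145609}{123623} \approx 1.1778$)
$b{\left(N,P \right)} = 283$ ($b{\left(N,P \right)} = 4 + \left(63 + 216\right) = 4 + 279 = 283$)
$\sqrt{b{\left(-497,-453 \right)} + j} = \sqrt{283 + \frac{145609}{123623}} = \sqrt{\frac{35130918}{123623}} = \frac{\sqrt{4342989475914}}{123623}$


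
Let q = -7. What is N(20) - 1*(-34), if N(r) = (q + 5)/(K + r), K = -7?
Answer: 440/13 ≈ 33.846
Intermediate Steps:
N(r) = -2/(-7 + r) (N(r) = (-7 + 5)/(-7 + r) = -2/(-7 + r))
N(20) - 1*(-34) = -2/(-7 + 20) - 1*(-34) = -2/13 + 34 = 440/13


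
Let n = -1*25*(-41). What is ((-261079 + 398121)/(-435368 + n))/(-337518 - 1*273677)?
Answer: 137042/265468269885 ≈ 5.1623e-7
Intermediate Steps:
n = 1025 (n = -25*(-41) = 1025)
((-261079 + 398121)/(-435368 + n))/(-337518 - 1*273677) = ((-261079 + 398121)/(-435368 + 1025))/(-337518 - 1*273677) = (137042/(-434343))/(-337518 - 273677) = (137042*(-1/434343))/(-611195) = -137042/434343*(-1/611195) = 137042/265468269885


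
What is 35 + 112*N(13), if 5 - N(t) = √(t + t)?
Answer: 595 - 112*√26 ≈ 23.910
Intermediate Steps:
N(t) = 5 - √2*√t (N(t) = 5 - √(t + t) = 5 - √(2*t) = 5 - √2*√t)
35 + 112*N(13) = 35 + 112*(5 - √2*√13) = 35 + 112*(5 - √26) = 35 + (560 - 112*√26) = 595 - 112*√26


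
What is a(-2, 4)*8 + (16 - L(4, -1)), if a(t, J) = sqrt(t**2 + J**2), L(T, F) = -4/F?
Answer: 12 + 16*sqrt(5) ≈ 47.777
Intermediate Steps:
a(t, J) = sqrt(J**2 + t**2)
a(-2, 4)*8 + (16 - L(4, -1)) = sqrt(4**2 + (-2)**2)*8 + (16 - (-4)/(-1)) = sqrt(16 + 4)*8 + (16 - (-4)*(-1)) = sqrt(20)*8 + (16 - 1*4) = (2*sqrt(5))*8 + (16 - 4) = 16*sqrt(5) + 12 = 12 + 16*sqrt(5)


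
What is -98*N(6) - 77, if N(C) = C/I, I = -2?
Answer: 217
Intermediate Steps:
N(C) = -C/2 (N(C) = C/(-2) = C*(-½) = -C/2)
-98*N(6) - 77 = -(-49)*6 - 77 = -98*(-3) - 77 = 294 - 77 = 217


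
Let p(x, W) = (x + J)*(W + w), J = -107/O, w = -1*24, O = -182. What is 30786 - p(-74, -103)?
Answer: 3906205/182 ≈ 21463.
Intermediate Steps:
w = -24
J = 107/182 (J = -107/(-182) = -107*(-1/182) = 107/182 ≈ 0.58791)
p(x, W) = (-24 + W)*(107/182 + x) (p(x, W) = (x + 107/182)*(W - 24) = (107/182 + x)*(-24 + W) = (-24 + W)*(107/182 + x))
30786 - p(-74, -103) = 30786 - (-1284/91 - 24*(-74) + (107/182)*(-103) - 103*(-74)) = 30786 - (-1284/91 + 1776 - 11021/182 + 7622) = 30786 - 1*1696847/182 = 30786 - 1696847/182 = 3906205/182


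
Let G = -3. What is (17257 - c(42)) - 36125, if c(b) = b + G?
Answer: -18907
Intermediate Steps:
c(b) = -3 + b (c(b) = b - 3 = -3 + b)
(17257 - c(42)) - 36125 = (17257 - (-3 + 42)) - 36125 = (17257 - 1*39) - 36125 = (17257 - 39) - 36125 = 17218 - 36125 = -18907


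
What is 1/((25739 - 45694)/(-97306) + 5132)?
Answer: 97306/499394347 ≈ 0.00019485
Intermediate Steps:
1/((25739 - 45694)/(-97306) + 5132) = 1/(-19955*(-1/97306) + 5132) = 1/(19955/97306 + 5132) = 1/(499394347/97306) = 97306/499394347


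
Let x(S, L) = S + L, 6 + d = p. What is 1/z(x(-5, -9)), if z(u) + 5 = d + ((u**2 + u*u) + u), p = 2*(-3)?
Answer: 1/361 ≈ 0.0027701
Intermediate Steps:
p = -6
d = -12 (d = -6 - 6 = -12)
x(S, L) = L + S
z(u) = -17 + u + 2*u**2 (z(u) = -5 + (-12 + ((u**2 + u*u) + u)) = -5 + (-12 + ((u**2 + u**2) + u)) = -5 + (-12 + (2*u**2 + u)) = -5 + (-12 + (u + 2*u**2)) = -5 + (-12 + u + 2*u**2) = -17 + u + 2*u**2)
1/z(x(-5, -9)) = 1/(-17 + (-9 - 5) + 2*(-9 - 5)**2) = 1/(-17 - 14 + 2*(-14)**2) = 1/(-17 - 14 + 2*196) = 1/(-17 - 14 + 392) = 1/361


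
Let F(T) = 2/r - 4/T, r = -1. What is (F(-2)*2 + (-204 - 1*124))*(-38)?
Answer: 12464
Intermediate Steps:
F(T) = -2 - 4/T (F(T) = 2/(-1) - 4/T = 2*(-1) - 4/T = -2 - 4/T)
(F(-2)*2 + (-204 - 1*124))*(-38) = ((-2 - 4/(-2))*2 + (-204 - 1*124))*(-38) = ((-2 - 4*(-½))*2 + (-204 - 124))*(-38) = ((-2 + 2)*2 - 328)*(-38) = (0*2 - 328)*(-38) = (0 - 328)*(-38) = -328*(-38) = 12464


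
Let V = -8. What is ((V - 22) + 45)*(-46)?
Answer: -690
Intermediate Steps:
((V - 22) + 45)*(-46) = ((-8 - 22) + 45)*(-46) = (-30 + 45)*(-46) = 15*(-46) = -690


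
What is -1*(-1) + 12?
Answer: 13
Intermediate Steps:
-1*(-1) + 12 = 1 + 12 = 13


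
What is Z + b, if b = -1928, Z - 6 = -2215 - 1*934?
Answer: -5071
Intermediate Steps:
Z = -3143 (Z = 6 + (-2215 - 1*934) = 6 + (-2215 - 934) = 6 - 3149 = -3143)
Z + b = -3143 - 1928 = -5071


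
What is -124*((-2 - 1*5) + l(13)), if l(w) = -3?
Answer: 1240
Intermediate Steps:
-124*((-2 - 1*5) + l(13)) = -124*((-2 - 1*5) - 3) = -124*((-2 - 5) - 3) = -124*(-7 - 3) = -124*(-10) = 1240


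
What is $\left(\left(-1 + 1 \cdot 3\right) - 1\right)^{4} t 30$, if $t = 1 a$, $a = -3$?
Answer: $-90$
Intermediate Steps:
$t = -3$ ($t = 1 \left(-3\right) = -3$)
$\left(\left(-1 + 1 \cdot 3\right) - 1\right)^{4} t 30 = \left(\left(-1 + 1 \cdot 3\right) - 1\right)^{4} \left(-3\right) 30 = \left(\left(-1 + 3\right) - 1\right)^{4} \left(-3\right) 30 = \left(2 - 1\right)^{4} \left(-3\right) 30 = 1^{4} \left(-3\right) 30 = 1 \left(-3\right) 30 = \left(-3\right) 30 = -90$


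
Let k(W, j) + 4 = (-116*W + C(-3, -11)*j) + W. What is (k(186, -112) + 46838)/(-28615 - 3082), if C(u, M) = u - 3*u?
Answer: -24772/31697 ≈ -0.78152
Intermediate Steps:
C(u, M) = -2*u
k(W, j) = -4 - 115*W + 6*j (k(W, j) = -4 + ((-116*W + (-2*(-3))*j) + W) = -4 + ((-116*W + 6*j) + W) = -4 + (-115*W + 6*j) = -4 - 115*W + 6*j)
(k(186, -112) + 46838)/(-28615 - 3082) = ((-4 - 115*186 + 6*(-112)) + 46838)/(-28615 - 3082) = ((-4 - 21390 - 672) + 46838)/(-31697) = (-22066 + 46838)*(-1/31697) = 24772*(-1/31697) = -24772/31697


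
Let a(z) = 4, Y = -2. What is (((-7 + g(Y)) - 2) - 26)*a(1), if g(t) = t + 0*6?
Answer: -148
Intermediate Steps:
g(t) = t (g(t) = t + 0 = t)
(((-7 + g(Y)) - 2) - 26)*a(1) = (((-7 - 2) - 2) - 26)*4 = ((-9 - 2) - 26)*4 = (-11 - 26)*4 = -37*4 = -148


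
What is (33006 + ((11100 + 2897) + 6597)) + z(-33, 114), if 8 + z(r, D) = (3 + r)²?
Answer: 54492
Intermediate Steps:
z(r, D) = -8 + (3 + r)²
(33006 + ((11100 + 2897) + 6597)) + z(-33, 114) = (33006 + ((11100 + 2897) + 6597)) + (-8 + (3 - 33)²) = (33006 + (13997 + 6597)) + (-8 + (-30)²) = (33006 + 20594) + (-8 + 900) = 53600 + 892 = 54492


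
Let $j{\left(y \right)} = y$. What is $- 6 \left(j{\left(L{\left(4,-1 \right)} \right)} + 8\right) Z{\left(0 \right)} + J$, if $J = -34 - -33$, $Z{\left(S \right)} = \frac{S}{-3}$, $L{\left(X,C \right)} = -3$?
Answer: $-1$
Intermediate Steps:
$Z{\left(S \right)} = - \frac{S}{3}$ ($Z{\left(S \right)} = S \left(- \frac{1}{3}\right) = - \frac{S}{3}$)
$J = -1$ ($J = -34 + 33 = -1$)
$- 6 \left(j{\left(L{\left(4,-1 \right)} \right)} + 8\right) Z{\left(0 \right)} + J = - 6 \left(-3 + 8\right) \left(\left(- \frac{1}{3}\right) 0\right) - 1 = \left(-6\right) 5 \cdot 0 - 1 = \left(-30\right) 0 - 1 = 0 - 1 = -1$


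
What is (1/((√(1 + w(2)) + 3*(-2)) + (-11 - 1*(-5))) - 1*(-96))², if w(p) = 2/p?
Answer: 92752201/10082 - 6810*√2/5041 ≈ 9197.9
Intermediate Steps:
(1/((√(1 + w(2)) + 3*(-2)) + (-11 - 1*(-5))) - 1*(-96))² = (1/((√(1 + 2/2) + 3*(-2)) + (-11 - 1*(-5))) - 1*(-96))² = (1/((√(1 + 2*(½)) - 6) + (-11 + 5)) + 96)² = (1/((√(1 + 1) - 6) - 6) + 96)² = (1/((√2 - 6) - 6) + 96)² = (1/((-6 + √2) - 6) + 96)² = (1/(-12 + √2) + 96)² = (96 + 1/(-12 + √2))²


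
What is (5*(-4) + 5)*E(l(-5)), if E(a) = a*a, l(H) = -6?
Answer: -540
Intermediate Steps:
E(a) = a**2
(5*(-4) + 5)*E(l(-5)) = (5*(-4) + 5)*(-6)**2 = (-20 + 5)*36 = -15*36 = -540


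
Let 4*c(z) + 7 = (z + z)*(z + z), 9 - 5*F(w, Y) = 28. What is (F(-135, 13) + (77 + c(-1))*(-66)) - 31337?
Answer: -363733/10 ≈ -36373.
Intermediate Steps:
F(w, Y) = -19/5 (F(w, Y) = 9/5 - 1/5*28 = 9/5 - 28/5 = -19/5)
c(z) = -7/4 + z**2 (c(z) = -7/4 + ((z + z)*(z + z))/4 = -7/4 + ((2*z)*(2*z))/4 = -7/4 + (4*z**2)/4 = -7/4 + z**2)
(F(-135, 13) + (77 + c(-1))*(-66)) - 31337 = (-19/5 + (77 + (-7/4 + (-1)**2))*(-66)) - 31337 = (-19/5 + (77 + (-7/4 + 1))*(-66)) - 31337 = (-19/5 + (77 - 3/4)*(-66)) - 31337 = (-19/5 + (305/4)*(-66)) - 31337 = (-19/5 - 10065/2) - 31337 = -50363/10 - 31337 = -363733/10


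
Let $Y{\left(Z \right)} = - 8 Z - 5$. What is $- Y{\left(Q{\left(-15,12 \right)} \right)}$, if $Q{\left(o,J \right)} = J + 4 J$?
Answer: $485$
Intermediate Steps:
$Q{\left(o,J \right)} = 5 J$
$Y{\left(Z \right)} = -5 - 8 Z$
$- Y{\left(Q{\left(-15,12 \right)} \right)} = - (-5 - 8 \cdot 5 \cdot 12) = - (-5 - 480) = \left(-1\right) \left(-485\right) = 485$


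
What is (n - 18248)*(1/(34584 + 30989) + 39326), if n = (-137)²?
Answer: 1343515099279/65573 ≈ 2.0489e+7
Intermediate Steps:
n = 18769
(n - 18248)*(1/(34584 + 30989) + 39326) = (18769 - 18248)*(1/(34584 + 30989) + 39326) = 521*(1/65573 + 39326) = 521*(2578723799/65573) = 1343515099279/65573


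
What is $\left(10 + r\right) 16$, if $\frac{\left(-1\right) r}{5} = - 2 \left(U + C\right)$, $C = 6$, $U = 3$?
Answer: $1600$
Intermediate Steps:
$r = 90$ ($r = - 5 \left(- 2 \left(3 + 6\right)\right) = - 5 \left(\left(-2\right) 9\right) = \left(-5\right) \left(-18\right) = 90$)
$\left(10 + r\right) 16 = \left(10 + 90\right) 16 = 100 \cdot 16 = 1600$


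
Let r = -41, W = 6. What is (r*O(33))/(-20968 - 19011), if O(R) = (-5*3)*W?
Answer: -3690/39979 ≈ -0.092299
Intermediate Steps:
O(R) = -90 (O(R) = -5*3*6 = -15*6 = -90)
(r*O(33))/(-20968 - 19011) = (-41*(-90))/(-20968 - 19011) = 3690/(-39979) = 3690*(-1/39979) = -3690/39979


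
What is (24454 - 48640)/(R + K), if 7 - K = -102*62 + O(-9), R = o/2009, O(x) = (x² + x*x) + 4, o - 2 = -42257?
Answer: -8098279/2057205 ≈ -3.9365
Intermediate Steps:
o = -42255 (o = 2 - 42257 = -42255)
O(x) = 4 + 2*x² (O(x) = (x² + x²) + 4 = 2*x² + 4 = 4 + 2*x²)
R = -42255/2009 ≈ -21.033
K = 6165 (K = 7 - (-102*62 + (4 + 2*(-9)²)) = 7 - (-6324 + (4 + 2*81)) = 7 - (-6324 + (4 + 162)) = 7 - (-6324 + 166) = 7 - 1*(-6158) = 7 + 6158 = 6165)
(24454 - 48640)/(R + K) = (24454 - 48640)/(-42255/2009 + 6165) = -24186/12343230/2009 = -24186*2009/12343230 = -8098279/2057205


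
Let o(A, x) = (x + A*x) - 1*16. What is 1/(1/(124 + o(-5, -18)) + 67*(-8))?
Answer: -180/96479 ≈ -0.0018657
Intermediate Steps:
o(A, x) = -16 + x + A*x (o(A, x) = (x + A*x) - 16 = -16 + x + A*x)
1/(1/(124 + o(-5, -18)) + 67*(-8)) = 1/(1/(124 + (-16 - 18 - 5*(-18))) + 67*(-8)) = 1/(1/(124 + (-16 - 18 + 90)) - 536) = 1/(1/(124 + 56) - 536) = 1/(1/180 - 536) = 1/(-96479/180) = -180/96479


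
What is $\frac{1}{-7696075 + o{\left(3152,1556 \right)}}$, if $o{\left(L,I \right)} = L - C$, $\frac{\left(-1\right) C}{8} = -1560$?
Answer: $- \frac{1}{7705403} \approx -1.2978 \cdot 10^{-7}$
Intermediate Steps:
$C = 12480$ ($C = \left(-8\right) \left(-1560\right) = 12480$)
$o{\left(L,I \right)} = -12480 + L$ ($o{\left(L,I \right)} = L - 12480 = -12480 + L$)
$\frac{1}{-7696075 + o{\left(3152,1556 \right)}} = \frac{1}{-7696075 + \left(-12480 + 3152\right)} = \frac{1}{-7696075 - 9328} = \frac{1}{-7705403} = - \frac{1}{7705403}$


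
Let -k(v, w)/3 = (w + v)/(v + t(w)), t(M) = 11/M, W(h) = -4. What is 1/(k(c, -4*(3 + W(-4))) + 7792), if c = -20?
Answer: 23/179152 ≈ 0.00012838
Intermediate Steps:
k(v, w) = -3*(v + w)/(v + 11/w) (k(v, w) = -3*(w + v)/(v + 11/w) = -3*(v + w)/(v + 11/w))
1/(k(c, -4*(3 + W(-4))) + 7792) = 1/(-3*(-4*(3 - 4))*(-20 - 4*(3 - 4))/(11 - (-80)*(3 - 4)) + 7792) = 1/(-3*(-4*(-1))*(-20 - 4*(-1))/(11 - (-80)*(-1)) + 7792) = 1/(-3*4*(-20 + 4)/(11 - 20*4) + 7792) = 1/(-3*4*(-16)/(11 - 80) + 7792) = 1/(-3*4*(-16)/(-69) + 7792) = 1/(-3*4*(-1/69)*(-16) + 7792) = 1/(-64/23 + 7792) = 1/(179152/23) = 23/179152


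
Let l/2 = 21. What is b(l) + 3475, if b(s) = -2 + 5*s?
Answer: 3683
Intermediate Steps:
l = 42 (l = 2*21 = 42)
b(l) + 3475 = (-2 + 5*42) + 3475 = (-2 + 210) + 3475 = 208 + 3475 = 3683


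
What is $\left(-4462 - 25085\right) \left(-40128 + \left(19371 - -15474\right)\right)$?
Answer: $156096801$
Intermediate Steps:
$\left(-4462 - 25085\right) \left(-40128 + \left(19371 - -15474\right)\right) = - 29547 \left(-40128 + \left(19371 + 15474\right)\right) = - 29547 \left(-40128 + 34845\right) = \left(-29547\right) \left(-5283\right) = 156096801$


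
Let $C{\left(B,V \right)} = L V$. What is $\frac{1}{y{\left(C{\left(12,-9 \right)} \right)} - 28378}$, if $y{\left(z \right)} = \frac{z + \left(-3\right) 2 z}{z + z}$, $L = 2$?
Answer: $- \frac{2}{56761} \approx -3.5235 \cdot 10^{-5}$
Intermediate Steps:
$C{\left(B,V \right)} = 2 V$
$y{\left(z \right)} = - \frac{5}{2}$ ($y{\left(z \right)} = \frac{z - 6 z}{2 z} = - 5 z \frac{1}{2 z} = - \frac{5}{2}$)
$\frac{1}{y{\left(C{\left(12,-9 \right)} \right)} - 28378} = \frac{1}{- \frac{5}{2} - 28378} = \frac{1}{- \frac{56761}{2}} = - \frac{2}{56761}$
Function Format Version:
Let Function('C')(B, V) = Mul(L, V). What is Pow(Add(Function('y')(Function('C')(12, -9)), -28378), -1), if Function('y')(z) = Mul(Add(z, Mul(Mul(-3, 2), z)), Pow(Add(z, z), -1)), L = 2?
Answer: Rational(-2, 56761) ≈ -3.5235e-5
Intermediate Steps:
Function('C')(B, V) = Mul(2, V)
Function('y')(z) = Rational(-5, 2) (Function('y')(z) = Mul(Add(z, Mul(-6, z)), Pow(Mul(2, z), -1)) = Mul(Mul(-5, z), Mul(Rational(1, 2), Pow(z, -1))) = Rational(-5, 2))
Pow(Add(Function('y')(Function('C')(12, -9)), -28378), -1) = Pow(Add(Rational(-5, 2), -28378), -1) = Pow(Rational(-56761, 2), -1) = Rational(-2, 56761)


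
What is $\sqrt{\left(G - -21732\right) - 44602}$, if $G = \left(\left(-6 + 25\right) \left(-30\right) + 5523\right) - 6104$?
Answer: $3 i \sqrt{2669} \approx 154.99 i$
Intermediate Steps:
$G = -1151$ ($G = \left(19 \left(-30\right) + 5523\right) - 6104 = \left(-570 + 5523\right) - 6104 = 4953 - 6104 = -1151$)
$\sqrt{\left(G - -21732\right) - 44602} = \sqrt{\left(-1151 - -21732\right) - 44602} = \sqrt{\left(-1151 + 21732\right) - 44602} = \sqrt{20581 - 44602} = \sqrt{-24021} = 3 i \sqrt{2669}$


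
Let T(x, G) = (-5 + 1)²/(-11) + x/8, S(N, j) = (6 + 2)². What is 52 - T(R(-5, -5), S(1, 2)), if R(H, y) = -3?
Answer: 4737/88 ≈ 53.830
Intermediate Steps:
S(N, j) = 64 (S(N, j) = 8² = 64)
T(x, G) = -16/11 + x/8 (T(x, G) = (-4)²*(-1/11) + x*(⅛) = 16*(-1/11) + x/8 = -16/11 + x/8)
52 - T(R(-5, -5), S(1, 2)) = 52 - (-16/11 + (⅛)*(-3)) = 52 - (-16/11 - 3/8) = 52 - 1*(-161/88) = 52 + 161/88 = 4737/88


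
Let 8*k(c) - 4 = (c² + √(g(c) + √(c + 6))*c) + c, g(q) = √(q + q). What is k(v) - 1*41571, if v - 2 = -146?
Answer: -77993/2 - 18*√I*√(√138 + 12*√2) ≈ -39065.0 - 68.208*I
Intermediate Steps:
v = -144 (v = 2 - 146 = -144)
g(q) = √2*√q (g(q) = √(2*q) = √2*√q)
k(c) = ½ + c/8 + c²/8 + c*√(√(6 + c) + √2*√c)/8 (k(c) = ½ + ((c² + √(√2*√c + √(c + 6))*c) + c)/8 = ½ + ((c² + √(√2*√c + √(6 + c))*c) + c)/8 = ½ + ((c² + √(√(6 + c) + √2*√c)*c) + c)/8 = ½ + ((c² + c*√(√(6 + c) + √2*√c)) + c)/8 = ½ + (c + c² + c*√(√(6 + c) + √2*√c))/8 = ½ + (c/8 + c²/8 + c*√(√(6 + c) + √2*√c)/8) = ½ + c/8 + c²/8 + c*√(√(6 + c) + √2*√c)/8)
k(v) - 1*41571 = (½ + (⅛)*(-144) + (⅛)*(-144)² + (⅛)*(-144)*√(√(6 - 144) + √2*√(-144))) - 1*41571 = (½ - 18 + (⅛)*20736 + (⅛)*(-144)*√(√(-138) + √2*(12*I))) - 41571 = (½ - 18 + 2592 + (⅛)*(-144)*√(I*√138 + 12*I*√2)) - 41571 = (½ - 18 + 2592 - 18*√(I*√138 + 12*I*√2)) - 41571 = (5149/2 - 18*√(I*√138 + 12*I*√2)) - 41571 = -77993/2 - 18*√(I*√138 + 12*I*√2)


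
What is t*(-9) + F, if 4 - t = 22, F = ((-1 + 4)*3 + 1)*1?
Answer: 172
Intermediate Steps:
F = 10 (F = (3*3 + 1)*1 = (9 + 1)*1 = 10*1 = 10)
t = -18 (t = 4 - 1*22 = 4 - 22 = -18)
t*(-9) + F = -18*(-9) + 10 = 162 + 10 = 172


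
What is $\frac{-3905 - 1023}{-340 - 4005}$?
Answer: $\frac{448}{395} \approx 1.1342$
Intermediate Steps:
$\frac{-3905 - 1023}{-340 - 4005} = \frac{-3905 - 1023}{-4345} = \left(-3905 - 1023\right) \left(- \frac{1}{4345}\right) = \left(-4928\right) \left(- \frac{1}{4345}\right) = \frac{448}{395}$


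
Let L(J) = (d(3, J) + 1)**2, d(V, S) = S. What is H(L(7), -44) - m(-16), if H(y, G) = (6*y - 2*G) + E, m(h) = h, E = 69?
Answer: 557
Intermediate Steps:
L(J) = (1 + J)**2 (L(J) = (J + 1)**2 = (1 + J)**2)
H(y, G) = 69 - 2*G + 6*y (H(y, G) = (6*y - 2*G) + 69 = (-2*G + 6*y) + 69 = 69 - 2*G + 6*y)
H(L(7), -44) - m(-16) = (69 - 2*(-44) + 6*(1 + 7)**2) - 1*(-16) = (69 + 88 + 6*8**2) + 16 = (69 + 88 + 6*64) + 16 = (69 + 88 + 384) + 16 = 541 + 16 = 557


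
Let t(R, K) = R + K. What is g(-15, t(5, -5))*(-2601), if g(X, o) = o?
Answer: 0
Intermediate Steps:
t(R, K) = K + R
g(-15, t(5, -5))*(-2601) = (-5 + 5)*(-2601) = 0*(-2601) = 0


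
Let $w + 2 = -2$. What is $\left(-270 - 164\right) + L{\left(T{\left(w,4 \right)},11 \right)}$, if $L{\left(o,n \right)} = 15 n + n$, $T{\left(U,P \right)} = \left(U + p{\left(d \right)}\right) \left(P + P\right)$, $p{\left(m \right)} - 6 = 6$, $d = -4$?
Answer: $-258$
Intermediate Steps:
$w = -4$ ($w = -2 - 2 = -4$)
$p{\left(m \right)} = 12$ ($p{\left(m \right)} = 6 + 6 = 12$)
$T{\left(U,P \right)} = 2 P \left(12 + U\right)$ ($T{\left(U,P \right)} = \left(U + 12\right) \left(P + P\right) = \left(12 + U\right) 2 P = 2 P \left(12 + U\right)$)
$L{\left(o,n \right)} = 16 n$
$\left(-270 - 164\right) + L{\left(T{\left(w,4 \right)},11 \right)} = \left(-270 - 164\right) + 16 \cdot 11 = -434 + 176 = -258$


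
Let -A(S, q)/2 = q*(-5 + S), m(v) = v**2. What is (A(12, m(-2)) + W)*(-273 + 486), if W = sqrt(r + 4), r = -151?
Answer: -11928 + 1491*I*sqrt(3) ≈ -11928.0 + 2582.5*I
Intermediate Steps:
W = 7*I*sqrt(3) (W = sqrt(-151 + 4) = sqrt(-147) = 7*I*sqrt(3) ≈ 12.124*I)
A(S, q) = -2*q*(-5 + S)
(A(12, m(-2)) + W)*(-273 + 486) = (2*(-2)**2*(5 - 1*12) + 7*I*sqrt(3))*(-273 + 486) = (2*4*(5 - 12) + 7*I*sqrt(3))*213 = (2*4*(-7) + 7*I*sqrt(3))*213 = (-56 + 7*I*sqrt(3))*213 = -11928 + 1491*I*sqrt(3)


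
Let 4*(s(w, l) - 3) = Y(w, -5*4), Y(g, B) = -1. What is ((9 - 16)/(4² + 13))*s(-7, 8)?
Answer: -77/116 ≈ -0.66379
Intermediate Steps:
s(w, l) = 11/4 (s(w, l) = 3 + (¼)*(-1) = 3 - ¼ = 11/4)
((9 - 16)/(4² + 13))*s(-7, 8) = ((9 - 16)/(4² + 13))*(11/4) = -7/(16 + 13)*(11/4) = -7/29*(11/4) = -7*1/29*(11/4) = -7/29*11/4 = -77/116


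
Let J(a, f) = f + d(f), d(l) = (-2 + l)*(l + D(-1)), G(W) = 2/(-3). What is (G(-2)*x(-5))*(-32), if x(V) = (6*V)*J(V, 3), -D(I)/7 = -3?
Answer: -17280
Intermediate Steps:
D(I) = 21 (D(I) = -7*(-3) = 21)
G(W) = -⅔ (G(W) = 2*(-⅓) = -⅔)
d(l) = (-2 + l)*(21 + l) (d(l) = (-2 + l)*(l + 21) = (-2 + l)*(21 + l))
J(a, f) = -42 + f² + 20*f (J(a, f) = f + (-42 + f² + 19*f) = -42 + f² + 20*f)
x(V) = 162*V (x(V) = (6*V)*(-42 + 3² + 20*3) = (6*V)*(-42 + 9 + 60) = (6*V)*27 = 162*V)
(G(-2)*x(-5))*(-32) = -108*(-5)*(-32) = -⅔*(-810)*(-32) = 540*(-32) = -17280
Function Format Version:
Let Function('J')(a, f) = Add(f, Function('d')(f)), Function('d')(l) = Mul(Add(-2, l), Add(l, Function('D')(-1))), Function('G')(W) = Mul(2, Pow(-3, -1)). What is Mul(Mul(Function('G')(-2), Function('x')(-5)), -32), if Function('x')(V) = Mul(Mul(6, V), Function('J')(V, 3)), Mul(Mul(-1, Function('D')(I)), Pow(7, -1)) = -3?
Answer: -17280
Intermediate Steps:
Function('D')(I) = 21 (Function('D')(I) = Mul(-7, -3) = 21)
Function('G')(W) = Rational(-2, 3) (Function('G')(W) = Mul(2, Rational(-1, 3)) = Rational(-2, 3))
Function('d')(l) = Mul(Add(-2, l), Add(21, l)) (Function('d')(l) = Mul(Add(-2, l), Add(l, 21)) = Mul(Add(-2, l), Add(21, l)))
Function('J')(a, f) = Add(-42, Pow(f, 2), Mul(20, f)) (Function('J')(a, f) = Add(f, Add(-42, Pow(f, 2), Mul(19, f))) = Add(-42, Pow(f, 2), Mul(20, f)))
Function('x')(V) = Mul(162, V) (Function('x')(V) = Mul(Mul(6, V), Add(-42, Pow(3, 2), Mul(20, 3))) = Mul(Mul(6, V), Add(-42, 9, 60)) = Mul(Mul(6, V), 27) = Mul(162, V))
Mul(Mul(Function('G')(-2), Function('x')(-5)), -32) = Mul(Mul(Rational(-2, 3), Mul(162, -5)), -32) = Mul(Mul(Rational(-2, 3), -810), -32) = Mul(540, -32) = -17280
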